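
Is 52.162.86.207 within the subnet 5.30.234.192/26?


Subnet network: 5.30.234.192
Test IP AND mask: 52.162.86.192
No, 52.162.86.207 is not in 5.30.234.192/26


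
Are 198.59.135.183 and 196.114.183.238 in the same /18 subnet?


Mask: 255.255.192.0
198.59.135.183 AND mask = 198.59.128.0
196.114.183.238 AND mask = 196.114.128.0
No, different subnets (198.59.128.0 vs 196.114.128.0)


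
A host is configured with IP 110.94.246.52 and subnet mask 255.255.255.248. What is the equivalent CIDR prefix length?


Binary: 11111111.11111111.11111111.11111000
Count leading 1s
Prefix: /29


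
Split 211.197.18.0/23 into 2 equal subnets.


New prefix = 23 + 1 = 24
Each subnet has 256 addresses
  211.197.18.0/24
  211.197.19.0/24
Subnets: 211.197.18.0/24, 211.197.19.0/24


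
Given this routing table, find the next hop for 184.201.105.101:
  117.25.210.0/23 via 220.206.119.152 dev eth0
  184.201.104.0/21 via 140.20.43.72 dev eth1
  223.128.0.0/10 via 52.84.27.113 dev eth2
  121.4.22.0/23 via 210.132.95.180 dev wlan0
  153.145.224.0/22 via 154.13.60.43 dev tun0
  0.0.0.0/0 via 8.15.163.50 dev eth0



Longest prefix match for 184.201.105.101:
  /23 117.25.210.0: no
  /21 184.201.104.0: MATCH
  /10 223.128.0.0: no
  /23 121.4.22.0: no
  /22 153.145.224.0: no
  /0 0.0.0.0: MATCH
Selected: next-hop 140.20.43.72 via eth1 (matched /21)


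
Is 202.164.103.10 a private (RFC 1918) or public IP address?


RFC 1918 private ranges:
  10.0.0.0/8 (10.0.0.0 - 10.255.255.255)
  172.16.0.0/12 (172.16.0.0 - 172.31.255.255)
  192.168.0.0/16 (192.168.0.0 - 192.168.255.255)
Public (not in any RFC 1918 range)


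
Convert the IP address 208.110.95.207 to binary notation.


208 = 11010000
110 = 01101110
95 = 01011111
207 = 11001111
Binary: 11010000.01101110.01011111.11001111


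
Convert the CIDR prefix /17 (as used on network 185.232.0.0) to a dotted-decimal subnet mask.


/17 means 17 network bits, 15 host bits
Binary: 11111111111111111000000000000000
Mask: 255.255.128.0


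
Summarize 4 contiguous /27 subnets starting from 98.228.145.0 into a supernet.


Original prefix: /27
Number of subnets: 4 = 2^2
New prefix = 27 - 2 = 25
Supernet: 98.228.145.0/25


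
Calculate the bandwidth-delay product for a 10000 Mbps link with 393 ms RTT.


BDP = bandwidth * RTT
= 10000 Mbps * 393 ms
= 10000 * 1e6 * 393 / 1000 bits
= 3930000000 bits
= 491250000 bytes
= 479736.3281 KB
BDP = 3930000000 bits (491250000 bytes)


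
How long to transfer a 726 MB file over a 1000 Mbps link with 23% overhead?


Effective throughput = 1000 * (1 - 23/100) = 770 Mbps
File size in Mb = 726 * 8 = 5808 Mb
Time = 5808 / 770
Time = 7.5429 seconds


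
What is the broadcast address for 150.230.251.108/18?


Network: 150.230.192.0/18
Host bits = 14
Set all host bits to 1:
Broadcast: 150.230.255.255


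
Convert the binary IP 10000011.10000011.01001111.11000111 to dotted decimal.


10000011 = 131
10000011 = 131
01001111 = 79
11000111 = 199
IP: 131.131.79.199


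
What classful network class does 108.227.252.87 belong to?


First octet: 108
Binary: 01101100
0xxxxxxx -> Class A (1-126)
Class A, default mask 255.0.0.0 (/8)


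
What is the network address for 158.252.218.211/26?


IP:   10011110.11111100.11011010.11010011
Mask: 11111111.11111111.11111111.11000000
AND operation:
Net:  10011110.11111100.11011010.11000000
Network: 158.252.218.192/26


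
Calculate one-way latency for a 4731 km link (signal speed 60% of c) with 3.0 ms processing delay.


Speed = 0.6 * 3e5 km/s = 180000 km/s
Propagation delay = 4731 / 180000 = 0.0263 s = 26.2833 ms
Processing delay = 3.0 ms
Total one-way latency = 29.2833 ms


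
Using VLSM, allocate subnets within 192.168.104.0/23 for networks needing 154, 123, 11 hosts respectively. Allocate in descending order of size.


154 hosts -> /24 (254 usable): 192.168.104.0/24
123 hosts -> /25 (126 usable): 192.168.105.0/25
11 hosts -> /28 (14 usable): 192.168.105.128/28
Allocation: 192.168.104.0/24 (154 hosts, 254 usable); 192.168.105.0/25 (123 hosts, 126 usable); 192.168.105.128/28 (11 hosts, 14 usable)


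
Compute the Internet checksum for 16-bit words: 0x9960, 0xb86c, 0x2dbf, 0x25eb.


Sum all words (with carry folding):
+ 0x9960 = 0x9960
+ 0xb86c = 0x51cd
+ 0x2dbf = 0x7f8c
+ 0x25eb = 0xa577
One's complement: ~0xa577
Checksum = 0x5a88


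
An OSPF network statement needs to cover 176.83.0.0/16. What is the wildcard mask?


Subnet mask: 255.255.0.0
Wildcard = 255.255.255.255 - subnet mask
255 - 255 = 0
255 - 255 = 0
255 - 0 = 255
255 - 0 = 255
Wildcard: 0.0.255.255


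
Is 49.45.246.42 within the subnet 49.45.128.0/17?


Subnet network: 49.45.128.0
Test IP AND mask: 49.45.128.0
Yes, 49.45.246.42 is in 49.45.128.0/17


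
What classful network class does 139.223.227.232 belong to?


First octet: 139
Binary: 10001011
10xxxxxx -> Class B (128-191)
Class B, default mask 255.255.0.0 (/16)


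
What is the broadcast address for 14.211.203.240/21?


Network: 14.211.200.0/21
Host bits = 11
Set all host bits to 1:
Broadcast: 14.211.207.255


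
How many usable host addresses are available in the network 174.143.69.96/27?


Host bits = 32 - 27 = 5
Total addresses = 2^5 = 32
Usable = total - 2 (network and broadcast)
Usable hosts: 30


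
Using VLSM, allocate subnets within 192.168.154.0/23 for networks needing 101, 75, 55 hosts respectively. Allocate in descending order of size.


101 hosts -> /25 (126 usable): 192.168.154.0/25
75 hosts -> /25 (126 usable): 192.168.154.128/25
55 hosts -> /26 (62 usable): 192.168.155.0/26
Allocation: 192.168.154.0/25 (101 hosts, 126 usable); 192.168.154.128/25 (75 hosts, 126 usable); 192.168.155.0/26 (55 hosts, 62 usable)


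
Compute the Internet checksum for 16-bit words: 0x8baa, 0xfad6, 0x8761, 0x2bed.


Sum all words (with carry folding):
+ 0x8baa = 0x8baa
+ 0xfad6 = 0x8681
+ 0x8761 = 0x0de3
+ 0x2bed = 0x39d0
One's complement: ~0x39d0
Checksum = 0xc62f


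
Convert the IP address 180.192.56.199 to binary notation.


180 = 10110100
192 = 11000000
56 = 00111000
199 = 11000111
Binary: 10110100.11000000.00111000.11000111


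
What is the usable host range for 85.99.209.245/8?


Network: 85.0.0.0
Broadcast: 85.255.255.255
First usable = network + 1
Last usable = broadcast - 1
Range: 85.0.0.1 to 85.255.255.254


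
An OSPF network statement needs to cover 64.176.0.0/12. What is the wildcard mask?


Subnet mask: 255.240.0.0
Wildcard = 255.255.255.255 - subnet mask
255 - 255 = 0
255 - 240 = 15
255 - 0 = 255
255 - 0 = 255
Wildcard: 0.15.255.255


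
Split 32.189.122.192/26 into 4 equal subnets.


New prefix = 26 + 2 = 28
Each subnet has 16 addresses
  32.189.122.192/28
  32.189.122.208/28
  32.189.122.224/28
  32.189.122.240/28
Subnets: 32.189.122.192/28, 32.189.122.208/28, 32.189.122.224/28, 32.189.122.240/28


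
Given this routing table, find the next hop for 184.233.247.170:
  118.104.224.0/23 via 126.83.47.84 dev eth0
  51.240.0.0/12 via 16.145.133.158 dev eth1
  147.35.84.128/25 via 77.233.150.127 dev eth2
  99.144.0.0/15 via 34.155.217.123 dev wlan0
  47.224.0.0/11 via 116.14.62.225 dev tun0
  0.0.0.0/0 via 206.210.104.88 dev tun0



Longest prefix match for 184.233.247.170:
  /23 118.104.224.0: no
  /12 51.240.0.0: no
  /25 147.35.84.128: no
  /15 99.144.0.0: no
  /11 47.224.0.0: no
  /0 0.0.0.0: MATCH
Selected: next-hop 206.210.104.88 via tun0 (matched /0)


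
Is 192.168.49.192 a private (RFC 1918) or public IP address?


RFC 1918 private ranges:
  10.0.0.0/8 (10.0.0.0 - 10.255.255.255)
  172.16.0.0/12 (172.16.0.0 - 172.31.255.255)
  192.168.0.0/16 (192.168.0.0 - 192.168.255.255)
Private (in 192.168.0.0/16)


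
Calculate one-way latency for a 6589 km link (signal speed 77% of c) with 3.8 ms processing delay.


Speed = 0.77 * 3e5 km/s = 231000 km/s
Propagation delay = 6589 / 231000 = 0.0285 s = 28.5238 ms
Processing delay = 3.8 ms
Total one-way latency = 32.3238 ms


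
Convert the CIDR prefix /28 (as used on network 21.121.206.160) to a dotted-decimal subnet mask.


/28 means 28 network bits, 4 host bits
Binary: 11111111111111111111111111110000
Mask: 255.255.255.240


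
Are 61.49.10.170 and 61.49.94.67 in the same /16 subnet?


Mask: 255.255.0.0
61.49.10.170 AND mask = 61.49.0.0
61.49.94.67 AND mask = 61.49.0.0
Yes, same subnet (61.49.0.0)


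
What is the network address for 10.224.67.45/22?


IP:   00001010.11100000.01000011.00101101
Mask: 11111111.11111111.11111100.00000000
AND operation:
Net:  00001010.11100000.01000000.00000000
Network: 10.224.64.0/22


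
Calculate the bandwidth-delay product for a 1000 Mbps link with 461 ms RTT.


BDP = bandwidth * RTT
= 1000 Mbps * 461 ms
= 1000 * 1e6 * 461 / 1000 bits
= 461000000 bits
= 57625000 bytes
= 56274.4141 KB
BDP = 461000000 bits (57625000 bytes)


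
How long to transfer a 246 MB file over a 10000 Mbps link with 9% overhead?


Effective throughput = 10000 * (1 - 9/100) = 9100 Mbps
File size in Mb = 246 * 8 = 1968 Mb
Time = 1968 / 9100
Time = 0.2163 seconds


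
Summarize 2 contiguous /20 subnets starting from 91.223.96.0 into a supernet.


Original prefix: /20
Number of subnets: 2 = 2^1
New prefix = 20 - 1 = 19
Supernet: 91.223.96.0/19


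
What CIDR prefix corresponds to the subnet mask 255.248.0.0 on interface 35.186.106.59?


Binary: 11111111.11111000.00000000.00000000
Count leading 1s
Prefix: /13


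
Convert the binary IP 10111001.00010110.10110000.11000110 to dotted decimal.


10111001 = 185
00010110 = 22
10110000 = 176
11000110 = 198
IP: 185.22.176.198


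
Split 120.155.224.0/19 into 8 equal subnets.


New prefix = 19 + 3 = 22
Each subnet has 1024 addresses
  120.155.224.0/22
  120.155.228.0/22
  120.155.232.0/22
  120.155.236.0/22
  120.155.240.0/22
  120.155.244.0/22
  120.155.248.0/22
  120.155.252.0/22
Subnets: 120.155.224.0/22, 120.155.228.0/22, 120.155.232.0/22, 120.155.236.0/22, 120.155.240.0/22, 120.155.244.0/22, 120.155.248.0/22, 120.155.252.0/22


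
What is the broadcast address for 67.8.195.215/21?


Network: 67.8.192.0/21
Host bits = 11
Set all host bits to 1:
Broadcast: 67.8.199.255


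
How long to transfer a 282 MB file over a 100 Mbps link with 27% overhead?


Effective throughput = 100 * (1 - 27/100) = 73 Mbps
File size in Mb = 282 * 8 = 2256 Mb
Time = 2256 / 73
Time = 30.9041 seconds


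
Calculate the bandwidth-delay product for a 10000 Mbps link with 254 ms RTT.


BDP = bandwidth * RTT
= 10000 Mbps * 254 ms
= 10000 * 1e6 * 254 / 1000 bits
= 2540000000 bits
= 317500000 bytes
= 310058.5938 KB
BDP = 2540000000 bits (317500000 bytes)


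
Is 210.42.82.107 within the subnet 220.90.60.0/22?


Subnet network: 220.90.60.0
Test IP AND mask: 210.42.80.0
No, 210.42.82.107 is not in 220.90.60.0/22


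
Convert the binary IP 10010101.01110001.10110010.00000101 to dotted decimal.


10010101 = 149
01110001 = 113
10110010 = 178
00000101 = 5
IP: 149.113.178.5


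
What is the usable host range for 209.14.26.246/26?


Network: 209.14.26.192
Broadcast: 209.14.26.255
First usable = network + 1
Last usable = broadcast - 1
Range: 209.14.26.193 to 209.14.26.254


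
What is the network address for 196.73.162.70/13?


IP:   11000100.01001001.10100010.01000110
Mask: 11111111.11111000.00000000.00000000
AND operation:
Net:  11000100.01001000.00000000.00000000
Network: 196.72.0.0/13


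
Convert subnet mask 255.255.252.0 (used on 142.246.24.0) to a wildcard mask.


Subnet mask: 255.255.252.0
Wildcard = 255.255.255.255 - subnet mask
255 - 255 = 0
255 - 255 = 0
255 - 252 = 3
255 - 0 = 255
Wildcard: 0.0.3.255


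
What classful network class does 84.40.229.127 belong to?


First octet: 84
Binary: 01010100
0xxxxxxx -> Class A (1-126)
Class A, default mask 255.0.0.0 (/8)


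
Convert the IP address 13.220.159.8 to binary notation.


13 = 00001101
220 = 11011100
159 = 10011111
8 = 00001000
Binary: 00001101.11011100.10011111.00001000


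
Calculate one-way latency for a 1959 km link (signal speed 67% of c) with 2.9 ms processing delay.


Speed = 0.67 * 3e5 km/s = 201000 km/s
Propagation delay = 1959 / 201000 = 0.0097 s = 9.7463 ms
Processing delay = 2.9 ms
Total one-way latency = 12.6463 ms


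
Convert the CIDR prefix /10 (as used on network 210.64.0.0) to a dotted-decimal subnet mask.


/10 means 10 network bits, 22 host bits
Binary: 11111111110000000000000000000000
Mask: 255.192.0.0


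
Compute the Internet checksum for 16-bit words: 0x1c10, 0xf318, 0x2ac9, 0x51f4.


Sum all words (with carry folding):
+ 0x1c10 = 0x1c10
+ 0xf318 = 0x0f29
+ 0x2ac9 = 0x39f2
+ 0x51f4 = 0x8be6
One's complement: ~0x8be6
Checksum = 0x7419


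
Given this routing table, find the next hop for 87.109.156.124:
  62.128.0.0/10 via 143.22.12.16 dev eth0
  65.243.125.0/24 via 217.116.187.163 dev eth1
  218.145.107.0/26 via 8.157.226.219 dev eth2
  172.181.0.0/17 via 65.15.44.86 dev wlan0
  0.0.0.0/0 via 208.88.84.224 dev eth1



Longest prefix match for 87.109.156.124:
  /10 62.128.0.0: no
  /24 65.243.125.0: no
  /26 218.145.107.0: no
  /17 172.181.0.0: no
  /0 0.0.0.0: MATCH
Selected: next-hop 208.88.84.224 via eth1 (matched /0)


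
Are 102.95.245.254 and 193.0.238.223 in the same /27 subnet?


Mask: 255.255.255.224
102.95.245.254 AND mask = 102.95.245.224
193.0.238.223 AND mask = 193.0.238.192
No, different subnets (102.95.245.224 vs 193.0.238.192)


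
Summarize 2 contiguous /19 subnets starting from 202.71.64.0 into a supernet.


Original prefix: /19
Number of subnets: 2 = 2^1
New prefix = 19 - 1 = 18
Supernet: 202.71.64.0/18


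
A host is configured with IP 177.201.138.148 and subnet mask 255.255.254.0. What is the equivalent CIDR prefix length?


Binary: 11111111.11111111.11111110.00000000
Count leading 1s
Prefix: /23


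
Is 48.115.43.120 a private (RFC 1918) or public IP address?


RFC 1918 private ranges:
  10.0.0.0/8 (10.0.0.0 - 10.255.255.255)
  172.16.0.0/12 (172.16.0.0 - 172.31.255.255)
  192.168.0.0/16 (192.168.0.0 - 192.168.255.255)
Public (not in any RFC 1918 range)


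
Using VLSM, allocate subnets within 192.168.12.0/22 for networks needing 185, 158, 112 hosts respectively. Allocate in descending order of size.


185 hosts -> /24 (254 usable): 192.168.12.0/24
158 hosts -> /24 (254 usable): 192.168.13.0/24
112 hosts -> /25 (126 usable): 192.168.14.0/25
Allocation: 192.168.12.0/24 (185 hosts, 254 usable); 192.168.13.0/24 (158 hosts, 254 usable); 192.168.14.0/25 (112 hosts, 126 usable)


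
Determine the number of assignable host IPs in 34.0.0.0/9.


Host bits = 32 - 9 = 23
Total addresses = 2^23 = 8388608
Usable = total - 2 (network and broadcast)
Usable hosts: 8388606


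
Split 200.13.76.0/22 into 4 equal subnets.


New prefix = 22 + 2 = 24
Each subnet has 256 addresses
  200.13.76.0/24
  200.13.77.0/24
  200.13.78.0/24
  200.13.79.0/24
Subnets: 200.13.76.0/24, 200.13.77.0/24, 200.13.78.0/24, 200.13.79.0/24


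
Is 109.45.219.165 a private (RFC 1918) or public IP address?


RFC 1918 private ranges:
  10.0.0.0/8 (10.0.0.0 - 10.255.255.255)
  172.16.0.0/12 (172.16.0.0 - 172.31.255.255)
  192.168.0.0/16 (192.168.0.0 - 192.168.255.255)
Public (not in any RFC 1918 range)


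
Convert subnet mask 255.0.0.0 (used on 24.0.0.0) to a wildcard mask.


Subnet mask: 255.0.0.0
Wildcard = 255.255.255.255 - subnet mask
255 - 255 = 0
255 - 0 = 255
255 - 0 = 255
255 - 0 = 255
Wildcard: 0.255.255.255


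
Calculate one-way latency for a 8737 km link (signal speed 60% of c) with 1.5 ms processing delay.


Speed = 0.6 * 3e5 km/s = 180000 km/s
Propagation delay = 8737 / 180000 = 0.0485 s = 48.5389 ms
Processing delay = 1.5 ms
Total one-way latency = 50.0389 ms


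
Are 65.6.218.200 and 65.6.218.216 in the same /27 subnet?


Mask: 255.255.255.224
65.6.218.200 AND mask = 65.6.218.192
65.6.218.216 AND mask = 65.6.218.192
Yes, same subnet (65.6.218.192)


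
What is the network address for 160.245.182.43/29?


IP:   10100000.11110101.10110110.00101011
Mask: 11111111.11111111.11111111.11111000
AND operation:
Net:  10100000.11110101.10110110.00101000
Network: 160.245.182.40/29


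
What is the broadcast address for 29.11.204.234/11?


Network: 29.0.0.0/11
Host bits = 21
Set all host bits to 1:
Broadcast: 29.31.255.255


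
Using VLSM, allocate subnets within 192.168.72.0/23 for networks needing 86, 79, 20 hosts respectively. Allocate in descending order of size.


86 hosts -> /25 (126 usable): 192.168.72.0/25
79 hosts -> /25 (126 usable): 192.168.72.128/25
20 hosts -> /27 (30 usable): 192.168.73.0/27
Allocation: 192.168.72.0/25 (86 hosts, 126 usable); 192.168.72.128/25 (79 hosts, 126 usable); 192.168.73.0/27 (20 hosts, 30 usable)


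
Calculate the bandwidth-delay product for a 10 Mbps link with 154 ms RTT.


BDP = bandwidth * RTT
= 10 Mbps * 154 ms
= 10 * 1e6 * 154 / 1000 bits
= 1540000 bits
= 192500 bytes
= 187.9883 KB
BDP = 1540000 bits (192500 bytes)


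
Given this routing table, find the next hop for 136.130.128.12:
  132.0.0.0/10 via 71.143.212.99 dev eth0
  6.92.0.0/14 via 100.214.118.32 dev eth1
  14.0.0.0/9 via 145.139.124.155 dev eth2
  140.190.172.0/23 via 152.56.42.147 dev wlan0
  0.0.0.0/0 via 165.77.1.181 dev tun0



Longest prefix match for 136.130.128.12:
  /10 132.0.0.0: no
  /14 6.92.0.0: no
  /9 14.0.0.0: no
  /23 140.190.172.0: no
  /0 0.0.0.0: MATCH
Selected: next-hop 165.77.1.181 via tun0 (matched /0)


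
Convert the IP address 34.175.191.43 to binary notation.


34 = 00100010
175 = 10101111
191 = 10111111
43 = 00101011
Binary: 00100010.10101111.10111111.00101011


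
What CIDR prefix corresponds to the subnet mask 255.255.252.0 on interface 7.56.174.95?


Binary: 11111111.11111111.11111100.00000000
Count leading 1s
Prefix: /22


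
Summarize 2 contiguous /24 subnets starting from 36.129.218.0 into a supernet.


Original prefix: /24
Number of subnets: 2 = 2^1
New prefix = 24 - 1 = 23
Supernet: 36.129.218.0/23


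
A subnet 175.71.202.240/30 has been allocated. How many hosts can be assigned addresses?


Host bits = 32 - 30 = 2
Total addresses = 2^2 = 4
Usable = total - 2 (network and broadcast)
Usable hosts: 2


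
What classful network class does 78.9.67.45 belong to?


First octet: 78
Binary: 01001110
0xxxxxxx -> Class A (1-126)
Class A, default mask 255.0.0.0 (/8)


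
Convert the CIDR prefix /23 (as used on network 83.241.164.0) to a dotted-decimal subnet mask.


/23 means 23 network bits, 9 host bits
Binary: 11111111111111111111111000000000
Mask: 255.255.254.0


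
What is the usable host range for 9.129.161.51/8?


Network: 9.0.0.0
Broadcast: 9.255.255.255
First usable = network + 1
Last usable = broadcast - 1
Range: 9.0.0.1 to 9.255.255.254


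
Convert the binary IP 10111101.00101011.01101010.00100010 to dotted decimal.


10111101 = 189
00101011 = 43
01101010 = 106
00100010 = 34
IP: 189.43.106.34


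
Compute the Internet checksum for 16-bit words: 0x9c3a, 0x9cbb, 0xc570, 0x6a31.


Sum all words (with carry folding):
+ 0x9c3a = 0x9c3a
+ 0x9cbb = 0x38f6
+ 0xc570 = 0xfe66
+ 0x6a31 = 0x6898
One's complement: ~0x6898
Checksum = 0x9767


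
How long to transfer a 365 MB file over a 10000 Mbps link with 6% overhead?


Effective throughput = 10000 * (1 - 6/100) = 9400 Mbps
File size in Mb = 365 * 8 = 2920 Mb
Time = 2920 / 9400
Time = 0.3106 seconds


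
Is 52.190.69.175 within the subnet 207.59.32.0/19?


Subnet network: 207.59.32.0
Test IP AND mask: 52.190.64.0
No, 52.190.69.175 is not in 207.59.32.0/19


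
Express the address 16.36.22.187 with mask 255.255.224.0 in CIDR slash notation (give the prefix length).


Binary: 11111111.11111111.11100000.00000000
Count leading 1s
Prefix: /19


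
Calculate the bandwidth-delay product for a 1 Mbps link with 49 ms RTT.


BDP = bandwidth * RTT
= 1 Mbps * 49 ms
= 1 * 1e6 * 49 / 1000 bits
= 49000 bits
= 6125 bytes
= 5.9814 KB
BDP = 49000 bits (6125 bytes)


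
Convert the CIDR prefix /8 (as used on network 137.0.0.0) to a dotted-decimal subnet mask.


/8 means 8 network bits, 24 host bits
Binary: 11111111000000000000000000000000
Mask: 255.0.0.0


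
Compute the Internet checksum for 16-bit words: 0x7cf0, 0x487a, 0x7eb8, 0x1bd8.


Sum all words (with carry folding):
+ 0x7cf0 = 0x7cf0
+ 0x487a = 0xc56a
+ 0x7eb8 = 0x4423
+ 0x1bd8 = 0x5ffb
One's complement: ~0x5ffb
Checksum = 0xa004


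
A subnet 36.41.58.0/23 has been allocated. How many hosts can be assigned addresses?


Host bits = 32 - 23 = 9
Total addresses = 2^9 = 512
Usable = total - 2 (network and broadcast)
Usable hosts: 510


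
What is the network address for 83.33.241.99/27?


IP:   01010011.00100001.11110001.01100011
Mask: 11111111.11111111.11111111.11100000
AND operation:
Net:  01010011.00100001.11110001.01100000
Network: 83.33.241.96/27


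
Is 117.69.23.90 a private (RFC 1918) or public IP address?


RFC 1918 private ranges:
  10.0.0.0/8 (10.0.0.0 - 10.255.255.255)
  172.16.0.0/12 (172.16.0.0 - 172.31.255.255)
  192.168.0.0/16 (192.168.0.0 - 192.168.255.255)
Public (not in any RFC 1918 range)


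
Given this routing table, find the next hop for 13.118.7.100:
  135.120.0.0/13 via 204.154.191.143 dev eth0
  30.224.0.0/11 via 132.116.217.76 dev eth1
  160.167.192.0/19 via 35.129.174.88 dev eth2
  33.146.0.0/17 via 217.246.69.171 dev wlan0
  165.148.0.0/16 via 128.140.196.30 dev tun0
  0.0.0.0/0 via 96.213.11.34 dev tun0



Longest prefix match for 13.118.7.100:
  /13 135.120.0.0: no
  /11 30.224.0.0: no
  /19 160.167.192.0: no
  /17 33.146.0.0: no
  /16 165.148.0.0: no
  /0 0.0.0.0: MATCH
Selected: next-hop 96.213.11.34 via tun0 (matched /0)


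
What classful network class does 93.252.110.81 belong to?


First octet: 93
Binary: 01011101
0xxxxxxx -> Class A (1-126)
Class A, default mask 255.0.0.0 (/8)


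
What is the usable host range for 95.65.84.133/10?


Network: 95.64.0.0
Broadcast: 95.127.255.255
First usable = network + 1
Last usable = broadcast - 1
Range: 95.64.0.1 to 95.127.255.254


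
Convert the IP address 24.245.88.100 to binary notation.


24 = 00011000
245 = 11110101
88 = 01011000
100 = 01100100
Binary: 00011000.11110101.01011000.01100100


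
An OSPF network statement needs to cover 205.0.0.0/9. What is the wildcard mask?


Subnet mask: 255.128.0.0
Wildcard = 255.255.255.255 - subnet mask
255 - 255 = 0
255 - 128 = 127
255 - 0 = 255
255 - 0 = 255
Wildcard: 0.127.255.255


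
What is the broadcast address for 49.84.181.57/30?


Network: 49.84.181.56/30
Host bits = 2
Set all host bits to 1:
Broadcast: 49.84.181.59


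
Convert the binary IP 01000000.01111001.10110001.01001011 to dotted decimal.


01000000 = 64
01111001 = 121
10110001 = 177
01001011 = 75
IP: 64.121.177.75


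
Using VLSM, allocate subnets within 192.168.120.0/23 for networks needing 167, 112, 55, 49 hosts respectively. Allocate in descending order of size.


167 hosts -> /24 (254 usable): 192.168.120.0/24
112 hosts -> /25 (126 usable): 192.168.121.0/25
55 hosts -> /26 (62 usable): 192.168.121.128/26
49 hosts -> /26 (62 usable): 192.168.121.192/26
Allocation: 192.168.120.0/24 (167 hosts, 254 usable); 192.168.121.0/25 (112 hosts, 126 usable); 192.168.121.128/26 (55 hosts, 62 usable); 192.168.121.192/26 (49 hosts, 62 usable)


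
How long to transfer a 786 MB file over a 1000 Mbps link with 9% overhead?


Effective throughput = 1000 * (1 - 9/100) = 910 Mbps
File size in Mb = 786 * 8 = 6288 Mb
Time = 6288 / 910
Time = 6.9099 seconds


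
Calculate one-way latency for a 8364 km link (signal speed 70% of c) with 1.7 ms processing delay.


Speed = 0.7 * 3e5 km/s = 210000 km/s
Propagation delay = 8364 / 210000 = 0.0398 s = 39.8286 ms
Processing delay = 1.7 ms
Total one-way latency = 41.5286 ms


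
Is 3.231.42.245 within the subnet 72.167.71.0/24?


Subnet network: 72.167.71.0
Test IP AND mask: 3.231.42.0
No, 3.231.42.245 is not in 72.167.71.0/24


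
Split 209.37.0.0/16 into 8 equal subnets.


New prefix = 16 + 3 = 19
Each subnet has 8192 addresses
  209.37.0.0/19
  209.37.32.0/19
  209.37.64.0/19
  209.37.96.0/19
  209.37.128.0/19
  209.37.160.0/19
  209.37.192.0/19
  209.37.224.0/19
Subnets: 209.37.0.0/19, 209.37.32.0/19, 209.37.64.0/19, 209.37.96.0/19, 209.37.128.0/19, 209.37.160.0/19, 209.37.192.0/19, 209.37.224.0/19


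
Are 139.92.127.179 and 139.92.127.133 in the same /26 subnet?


Mask: 255.255.255.192
139.92.127.179 AND mask = 139.92.127.128
139.92.127.133 AND mask = 139.92.127.128
Yes, same subnet (139.92.127.128)


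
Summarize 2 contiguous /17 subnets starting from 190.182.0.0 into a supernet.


Original prefix: /17
Number of subnets: 2 = 2^1
New prefix = 17 - 1 = 16
Supernet: 190.182.0.0/16


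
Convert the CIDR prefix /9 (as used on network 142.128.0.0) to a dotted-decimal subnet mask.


/9 means 9 network bits, 23 host bits
Binary: 11111111100000000000000000000000
Mask: 255.128.0.0


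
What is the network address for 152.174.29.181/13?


IP:   10011000.10101110.00011101.10110101
Mask: 11111111.11111000.00000000.00000000
AND operation:
Net:  10011000.10101000.00000000.00000000
Network: 152.168.0.0/13


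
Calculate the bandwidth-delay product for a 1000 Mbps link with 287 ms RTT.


BDP = bandwidth * RTT
= 1000 Mbps * 287 ms
= 1000 * 1e6 * 287 / 1000 bits
= 287000000 bits
= 35875000 bytes
= 35034.1797 KB
BDP = 287000000 bits (35875000 bytes)


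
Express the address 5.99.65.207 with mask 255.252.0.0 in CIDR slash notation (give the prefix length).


Binary: 11111111.11111100.00000000.00000000
Count leading 1s
Prefix: /14


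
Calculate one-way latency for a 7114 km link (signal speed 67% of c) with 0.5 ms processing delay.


Speed = 0.67 * 3e5 km/s = 201000 km/s
Propagation delay = 7114 / 201000 = 0.0354 s = 35.393 ms
Processing delay = 0.5 ms
Total one-way latency = 35.893 ms


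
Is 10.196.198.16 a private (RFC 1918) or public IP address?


RFC 1918 private ranges:
  10.0.0.0/8 (10.0.0.0 - 10.255.255.255)
  172.16.0.0/12 (172.16.0.0 - 172.31.255.255)
  192.168.0.0/16 (192.168.0.0 - 192.168.255.255)
Private (in 10.0.0.0/8)


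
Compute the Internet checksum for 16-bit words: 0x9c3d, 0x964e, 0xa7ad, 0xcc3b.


Sum all words (with carry folding):
+ 0x9c3d = 0x9c3d
+ 0x964e = 0x328c
+ 0xa7ad = 0xda39
+ 0xcc3b = 0xa675
One's complement: ~0xa675
Checksum = 0x598a


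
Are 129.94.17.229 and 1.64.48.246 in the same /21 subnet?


Mask: 255.255.248.0
129.94.17.229 AND mask = 129.94.16.0
1.64.48.246 AND mask = 1.64.48.0
No, different subnets (129.94.16.0 vs 1.64.48.0)


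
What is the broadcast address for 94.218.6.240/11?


Network: 94.192.0.0/11
Host bits = 21
Set all host bits to 1:
Broadcast: 94.223.255.255


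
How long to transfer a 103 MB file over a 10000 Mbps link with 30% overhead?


Effective throughput = 10000 * (1 - 30/100) = 7000 Mbps
File size in Mb = 103 * 8 = 824 Mb
Time = 824 / 7000
Time = 0.1177 seconds


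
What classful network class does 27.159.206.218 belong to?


First octet: 27
Binary: 00011011
0xxxxxxx -> Class A (1-126)
Class A, default mask 255.0.0.0 (/8)


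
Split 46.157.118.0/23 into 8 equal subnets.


New prefix = 23 + 3 = 26
Each subnet has 64 addresses
  46.157.118.0/26
  46.157.118.64/26
  46.157.118.128/26
  46.157.118.192/26
  46.157.119.0/26
  46.157.119.64/26
  46.157.119.128/26
  46.157.119.192/26
Subnets: 46.157.118.0/26, 46.157.118.64/26, 46.157.118.128/26, 46.157.118.192/26, 46.157.119.0/26, 46.157.119.64/26, 46.157.119.128/26, 46.157.119.192/26


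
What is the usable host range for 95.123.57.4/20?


Network: 95.123.48.0
Broadcast: 95.123.63.255
First usable = network + 1
Last usable = broadcast - 1
Range: 95.123.48.1 to 95.123.63.254


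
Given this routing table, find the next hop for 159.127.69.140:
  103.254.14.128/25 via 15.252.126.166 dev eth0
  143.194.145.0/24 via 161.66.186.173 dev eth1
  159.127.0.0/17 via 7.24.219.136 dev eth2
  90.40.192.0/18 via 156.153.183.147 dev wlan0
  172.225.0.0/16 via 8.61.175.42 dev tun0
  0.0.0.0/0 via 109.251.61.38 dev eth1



Longest prefix match for 159.127.69.140:
  /25 103.254.14.128: no
  /24 143.194.145.0: no
  /17 159.127.0.0: MATCH
  /18 90.40.192.0: no
  /16 172.225.0.0: no
  /0 0.0.0.0: MATCH
Selected: next-hop 7.24.219.136 via eth2 (matched /17)


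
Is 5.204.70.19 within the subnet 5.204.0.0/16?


Subnet network: 5.204.0.0
Test IP AND mask: 5.204.0.0
Yes, 5.204.70.19 is in 5.204.0.0/16


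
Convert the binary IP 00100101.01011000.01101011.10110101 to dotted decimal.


00100101 = 37
01011000 = 88
01101011 = 107
10110101 = 181
IP: 37.88.107.181


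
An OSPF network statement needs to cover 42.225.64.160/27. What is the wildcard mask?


Subnet mask: 255.255.255.224
Wildcard = 255.255.255.255 - subnet mask
255 - 255 = 0
255 - 255 = 0
255 - 255 = 0
255 - 224 = 31
Wildcard: 0.0.0.31


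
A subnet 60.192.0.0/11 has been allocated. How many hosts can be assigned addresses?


Host bits = 32 - 11 = 21
Total addresses = 2^21 = 2097152
Usable = total - 2 (network and broadcast)
Usable hosts: 2097150


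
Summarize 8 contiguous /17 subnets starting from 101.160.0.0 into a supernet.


Original prefix: /17
Number of subnets: 8 = 2^3
New prefix = 17 - 3 = 14
Supernet: 101.160.0.0/14


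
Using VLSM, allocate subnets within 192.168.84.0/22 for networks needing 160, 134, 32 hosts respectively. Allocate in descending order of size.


160 hosts -> /24 (254 usable): 192.168.84.0/24
134 hosts -> /24 (254 usable): 192.168.85.0/24
32 hosts -> /26 (62 usable): 192.168.86.0/26
Allocation: 192.168.84.0/24 (160 hosts, 254 usable); 192.168.85.0/24 (134 hosts, 254 usable); 192.168.86.0/26 (32 hosts, 62 usable)


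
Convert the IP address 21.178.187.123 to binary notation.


21 = 00010101
178 = 10110010
187 = 10111011
123 = 01111011
Binary: 00010101.10110010.10111011.01111011


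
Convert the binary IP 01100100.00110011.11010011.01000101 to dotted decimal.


01100100 = 100
00110011 = 51
11010011 = 211
01000101 = 69
IP: 100.51.211.69


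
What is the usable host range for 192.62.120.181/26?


Network: 192.62.120.128
Broadcast: 192.62.120.191
First usable = network + 1
Last usable = broadcast - 1
Range: 192.62.120.129 to 192.62.120.190


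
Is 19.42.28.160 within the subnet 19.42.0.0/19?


Subnet network: 19.42.0.0
Test IP AND mask: 19.42.0.0
Yes, 19.42.28.160 is in 19.42.0.0/19


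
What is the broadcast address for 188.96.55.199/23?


Network: 188.96.54.0/23
Host bits = 9
Set all host bits to 1:
Broadcast: 188.96.55.255


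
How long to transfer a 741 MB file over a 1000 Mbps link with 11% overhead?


Effective throughput = 1000 * (1 - 11/100) = 890 Mbps
File size in Mb = 741 * 8 = 5928 Mb
Time = 5928 / 890
Time = 6.6607 seconds


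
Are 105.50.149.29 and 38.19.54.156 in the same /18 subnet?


Mask: 255.255.192.0
105.50.149.29 AND mask = 105.50.128.0
38.19.54.156 AND mask = 38.19.0.0
No, different subnets (105.50.128.0 vs 38.19.0.0)


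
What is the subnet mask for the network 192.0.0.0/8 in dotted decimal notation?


/8 means 8 network bits, 24 host bits
Binary: 11111111000000000000000000000000
Mask: 255.0.0.0


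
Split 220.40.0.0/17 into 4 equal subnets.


New prefix = 17 + 2 = 19
Each subnet has 8192 addresses
  220.40.0.0/19
  220.40.32.0/19
  220.40.64.0/19
  220.40.96.0/19
Subnets: 220.40.0.0/19, 220.40.32.0/19, 220.40.64.0/19, 220.40.96.0/19


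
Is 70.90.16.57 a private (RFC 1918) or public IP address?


RFC 1918 private ranges:
  10.0.0.0/8 (10.0.0.0 - 10.255.255.255)
  172.16.0.0/12 (172.16.0.0 - 172.31.255.255)
  192.168.0.0/16 (192.168.0.0 - 192.168.255.255)
Public (not in any RFC 1918 range)


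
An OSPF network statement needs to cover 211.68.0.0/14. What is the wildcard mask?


Subnet mask: 255.252.0.0
Wildcard = 255.255.255.255 - subnet mask
255 - 255 = 0
255 - 252 = 3
255 - 0 = 255
255 - 0 = 255
Wildcard: 0.3.255.255


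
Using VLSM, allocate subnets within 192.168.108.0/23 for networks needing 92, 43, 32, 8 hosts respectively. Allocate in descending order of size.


92 hosts -> /25 (126 usable): 192.168.108.0/25
43 hosts -> /26 (62 usable): 192.168.108.128/26
32 hosts -> /26 (62 usable): 192.168.108.192/26
8 hosts -> /28 (14 usable): 192.168.109.0/28
Allocation: 192.168.108.0/25 (92 hosts, 126 usable); 192.168.108.128/26 (43 hosts, 62 usable); 192.168.108.192/26 (32 hosts, 62 usable); 192.168.109.0/28 (8 hosts, 14 usable)


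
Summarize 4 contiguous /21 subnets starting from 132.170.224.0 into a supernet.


Original prefix: /21
Number of subnets: 4 = 2^2
New prefix = 21 - 2 = 19
Supernet: 132.170.224.0/19


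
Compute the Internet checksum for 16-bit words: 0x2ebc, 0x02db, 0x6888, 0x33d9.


Sum all words (with carry folding):
+ 0x2ebc = 0x2ebc
+ 0x02db = 0x3197
+ 0x6888 = 0x9a1f
+ 0x33d9 = 0xcdf8
One's complement: ~0xcdf8
Checksum = 0x3207


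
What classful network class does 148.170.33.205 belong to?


First octet: 148
Binary: 10010100
10xxxxxx -> Class B (128-191)
Class B, default mask 255.255.0.0 (/16)


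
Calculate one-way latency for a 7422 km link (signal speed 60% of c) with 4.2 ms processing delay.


Speed = 0.6 * 3e5 km/s = 180000 km/s
Propagation delay = 7422 / 180000 = 0.0412 s = 41.2333 ms
Processing delay = 4.2 ms
Total one-way latency = 45.4333 ms


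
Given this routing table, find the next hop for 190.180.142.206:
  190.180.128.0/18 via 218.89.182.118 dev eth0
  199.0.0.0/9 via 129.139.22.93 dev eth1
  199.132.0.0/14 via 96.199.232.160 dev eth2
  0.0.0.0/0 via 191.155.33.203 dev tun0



Longest prefix match for 190.180.142.206:
  /18 190.180.128.0: MATCH
  /9 199.0.0.0: no
  /14 199.132.0.0: no
  /0 0.0.0.0: MATCH
Selected: next-hop 218.89.182.118 via eth0 (matched /18)


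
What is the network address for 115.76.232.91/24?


IP:   01110011.01001100.11101000.01011011
Mask: 11111111.11111111.11111111.00000000
AND operation:
Net:  01110011.01001100.11101000.00000000
Network: 115.76.232.0/24


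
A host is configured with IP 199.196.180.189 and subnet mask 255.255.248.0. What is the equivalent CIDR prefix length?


Binary: 11111111.11111111.11111000.00000000
Count leading 1s
Prefix: /21


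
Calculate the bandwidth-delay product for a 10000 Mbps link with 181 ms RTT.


BDP = bandwidth * RTT
= 10000 Mbps * 181 ms
= 10000 * 1e6 * 181 / 1000 bits
= 1810000000 bits
= 226250000 bytes
= 220947.2656 KB
BDP = 1810000000 bits (226250000 bytes)


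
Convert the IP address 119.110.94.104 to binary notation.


119 = 01110111
110 = 01101110
94 = 01011110
104 = 01101000
Binary: 01110111.01101110.01011110.01101000


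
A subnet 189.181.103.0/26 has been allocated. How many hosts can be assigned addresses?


Host bits = 32 - 26 = 6
Total addresses = 2^6 = 64
Usable = total - 2 (network and broadcast)
Usable hosts: 62


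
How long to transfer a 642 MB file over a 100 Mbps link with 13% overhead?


Effective throughput = 100 * (1 - 13/100) = 87 Mbps
File size in Mb = 642 * 8 = 5136 Mb
Time = 5136 / 87
Time = 59.0345 seconds


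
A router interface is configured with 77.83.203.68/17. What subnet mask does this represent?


/17 means 17 network bits, 15 host bits
Binary: 11111111111111111000000000000000
Mask: 255.255.128.0


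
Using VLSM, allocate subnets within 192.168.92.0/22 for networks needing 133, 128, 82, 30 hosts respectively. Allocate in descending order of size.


133 hosts -> /24 (254 usable): 192.168.92.0/24
128 hosts -> /24 (254 usable): 192.168.93.0/24
82 hosts -> /25 (126 usable): 192.168.94.0/25
30 hosts -> /27 (30 usable): 192.168.94.128/27
Allocation: 192.168.92.0/24 (133 hosts, 254 usable); 192.168.93.0/24 (128 hosts, 254 usable); 192.168.94.0/25 (82 hosts, 126 usable); 192.168.94.128/27 (30 hosts, 30 usable)


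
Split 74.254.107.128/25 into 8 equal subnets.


New prefix = 25 + 3 = 28
Each subnet has 16 addresses
  74.254.107.128/28
  74.254.107.144/28
  74.254.107.160/28
  74.254.107.176/28
  74.254.107.192/28
  74.254.107.208/28
  74.254.107.224/28
  74.254.107.240/28
Subnets: 74.254.107.128/28, 74.254.107.144/28, 74.254.107.160/28, 74.254.107.176/28, 74.254.107.192/28, 74.254.107.208/28, 74.254.107.224/28, 74.254.107.240/28


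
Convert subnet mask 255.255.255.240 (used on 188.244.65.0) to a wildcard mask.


Subnet mask: 255.255.255.240
Wildcard = 255.255.255.255 - subnet mask
255 - 255 = 0
255 - 255 = 0
255 - 255 = 0
255 - 240 = 15
Wildcard: 0.0.0.15


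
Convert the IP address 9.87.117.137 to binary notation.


9 = 00001001
87 = 01010111
117 = 01110101
137 = 10001001
Binary: 00001001.01010111.01110101.10001001


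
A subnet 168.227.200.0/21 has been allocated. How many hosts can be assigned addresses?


Host bits = 32 - 21 = 11
Total addresses = 2^11 = 2048
Usable = total - 2 (network and broadcast)
Usable hosts: 2046


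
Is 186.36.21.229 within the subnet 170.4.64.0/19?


Subnet network: 170.4.64.0
Test IP AND mask: 186.36.0.0
No, 186.36.21.229 is not in 170.4.64.0/19


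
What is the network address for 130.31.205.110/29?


IP:   10000010.00011111.11001101.01101110
Mask: 11111111.11111111.11111111.11111000
AND operation:
Net:  10000010.00011111.11001101.01101000
Network: 130.31.205.104/29


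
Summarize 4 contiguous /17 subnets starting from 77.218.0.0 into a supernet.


Original prefix: /17
Number of subnets: 4 = 2^2
New prefix = 17 - 2 = 15
Supernet: 77.218.0.0/15


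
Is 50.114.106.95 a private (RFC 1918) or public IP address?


RFC 1918 private ranges:
  10.0.0.0/8 (10.0.0.0 - 10.255.255.255)
  172.16.0.0/12 (172.16.0.0 - 172.31.255.255)
  192.168.0.0/16 (192.168.0.0 - 192.168.255.255)
Public (not in any RFC 1918 range)


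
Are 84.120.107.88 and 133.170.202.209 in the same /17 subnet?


Mask: 255.255.128.0
84.120.107.88 AND mask = 84.120.0.0
133.170.202.209 AND mask = 133.170.128.0
No, different subnets (84.120.0.0 vs 133.170.128.0)


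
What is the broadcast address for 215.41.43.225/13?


Network: 215.40.0.0/13
Host bits = 19
Set all host bits to 1:
Broadcast: 215.47.255.255


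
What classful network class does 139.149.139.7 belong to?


First octet: 139
Binary: 10001011
10xxxxxx -> Class B (128-191)
Class B, default mask 255.255.0.0 (/16)


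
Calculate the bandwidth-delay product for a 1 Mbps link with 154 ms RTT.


BDP = bandwidth * RTT
= 1 Mbps * 154 ms
= 1 * 1e6 * 154 / 1000 bits
= 154000 bits
= 19250 bytes
= 18.7988 KB
BDP = 154000 bits (19250 bytes)


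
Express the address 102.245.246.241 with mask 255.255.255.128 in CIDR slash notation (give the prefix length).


Binary: 11111111.11111111.11111111.10000000
Count leading 1s
Prefix: /25


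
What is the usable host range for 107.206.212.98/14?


Network: 107.204.0.0
Broadcast: 107.207.255.255
First usable = network + 1
Last usable = broadcast - 1
Range: 107.204.0.1 to 107.207.255.254


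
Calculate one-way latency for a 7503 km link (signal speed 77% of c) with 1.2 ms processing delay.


Speed = 0.77 * 3e5 km/s = 231000 km/s
Propagation delay = 7503 / 231000 = 0.0325 s = 32.4805 ms
Processing delay = 1.2 ms
Total one-way latency = 33.6805 ms


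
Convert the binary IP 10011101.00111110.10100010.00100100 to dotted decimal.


10011101 = 157
00111110 = 62
10100010 = 162
00100100 = 36
IP: 157.62.162.36


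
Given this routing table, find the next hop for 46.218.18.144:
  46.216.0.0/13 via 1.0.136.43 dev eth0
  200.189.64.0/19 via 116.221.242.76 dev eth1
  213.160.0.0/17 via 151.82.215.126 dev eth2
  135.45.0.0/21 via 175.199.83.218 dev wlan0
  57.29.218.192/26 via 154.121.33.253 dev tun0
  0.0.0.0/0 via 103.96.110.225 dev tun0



Longest prefix match for 46.218.18.144:
  /13 46.216.0.0: MATCH
  /19 200.189.64.0: no
  /17 213.160.0.0: no
  /21 135.45.0.0: no
  /26 57.29.218.192: no
  /0 0.0.0.0: MATCH
Selected: next-hop 1.0.136.43 via eth0 (matched /13)
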